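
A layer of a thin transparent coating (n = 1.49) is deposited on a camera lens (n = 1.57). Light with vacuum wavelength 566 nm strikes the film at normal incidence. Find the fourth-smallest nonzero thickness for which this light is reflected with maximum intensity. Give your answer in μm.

Top surface (1.0 → 1.49): reflection off a higher-index medium gives a half-wave phase shift.
Bottom surface (1.49 → 1.57): reflection off a higher-index medium gives a half-wave phase shift.
The two reflections carry the same phase change, so no net offset.
For maximum reflection here: 2 n t = m λ.
The fourth-smallest nonzero thickness corresponds to m = 4: t = m λ / (2 n) = 4.00 × 566 / (2 × 1.49) = 760 nm.

0.760 μm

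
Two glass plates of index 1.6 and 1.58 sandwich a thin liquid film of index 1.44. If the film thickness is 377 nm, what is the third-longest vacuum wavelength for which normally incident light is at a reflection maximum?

434 nm

Ray reflecting at the top interface goes from n = 1.6 toward n = 1.44: no phase shift.
Bottom surface (1.44 → 1.58): reflection off a higher-index medium gives a half-wave phase shift.
The two reflections differ by half a wavelength.
For strong reflection here: 2 n t = (m + ½) λ.
λ = 2 n t / (m + ½). The third-longest wavelength is m = 2: λ = 2 × 1.44 × 377 / 2.50 = 434 nm.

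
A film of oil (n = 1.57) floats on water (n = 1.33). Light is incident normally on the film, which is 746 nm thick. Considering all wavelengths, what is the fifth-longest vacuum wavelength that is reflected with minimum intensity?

468 nm

Top surface (1.0 → 1.57): reflection off a higher-index medium gives a half-wave phase shift.
Ray reflecting at the bottom interface goes from n = 1.57 toward n = 1.33: no phase shift.
Net: one phase inversion between the two reflected rays.
For minimum reflection here: 2 n t = m λ.
λ = 2 n t / m. The fifth-longest wavelength is m = 5: λ = 2 × 1.57 × 746 / 5.00 = 468 nm.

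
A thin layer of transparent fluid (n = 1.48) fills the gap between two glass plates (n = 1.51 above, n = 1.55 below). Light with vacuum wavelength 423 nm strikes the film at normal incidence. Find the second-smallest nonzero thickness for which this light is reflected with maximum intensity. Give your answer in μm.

0.214 μm

At the upper boundary (n = 1.51 to n = 1.48) the reflected ray undergoes no phase shift.
Ray reflecting at the bottom interface goes from n = 1.48 toward n = 1.55: a half-wave phase shift.
The two reflections differ by half a wavelength.
So the condition for constructive reflection is 2 n t = (m + ½) λ.
The second-smallest nonzero thickness corresponds to m = 1: t = (m + ½) λ / (2 n) = 1.50 × 423 / (2 × 1.48) = 214 nm.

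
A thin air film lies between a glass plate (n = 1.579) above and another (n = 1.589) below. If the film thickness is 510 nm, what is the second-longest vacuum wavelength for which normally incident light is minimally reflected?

Top surface (1.579 → 1.0): reflection off a lower-index medium gives no phase shift.
Ray reflecting at the bottom interface goes from n = 1.0 toward n = 1.589: a half-wave phase shift.
Net: one phase inversion between the two reflected rays.
For weak reflection here: 2 n t = m λ.
λ = 2 n t / m. The second-longest wavelength is m = 2: λ = 2 × 1.0 × 510 / 2.00 = 510 nm.

510 nm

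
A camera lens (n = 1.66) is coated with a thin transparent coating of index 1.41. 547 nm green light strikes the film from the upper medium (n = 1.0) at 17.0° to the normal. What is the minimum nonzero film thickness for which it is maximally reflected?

198 nm

Top surface (1.0 → 1.41): reflection off a higher-index medium gives a half-wave phase shift.
Ray reflecting at the bottom interface goes from n = 1.41 toward n = 1.66: a half-wave phase shift.
Zero or two π shifts → no net half-wave offset.
With no net inversion, constructive interference in reflection requires 2 n t cos θ_r = m λ.
Snell's law: 1.0 sin 17.0° = 1.41 sin θ_r → sin θ_r = 0.207, cos θ_r = 0.978.
Minimum nonzero at m = 1: t = λ / (2 n cos θ_r) = 547 / (2 × 1.41 × 0.978) = 198 nm.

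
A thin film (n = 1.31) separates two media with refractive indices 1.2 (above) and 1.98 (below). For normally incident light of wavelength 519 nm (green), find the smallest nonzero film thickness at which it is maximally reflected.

198 nm

Top surface (1.2 → 1.31): reflection off a higher-index medium gives a half-wave phase shift.
Ray reflecting at the bottom interface goes from n = 1.31 toward n = 1.98: a half-wave phase shift.
Net: no relative phase inversion (both shifts match).
With no net inversion, constructive interference in reflection requires 2 n t = m λ.
Minimum nonzero at m = 1: t = λ / (2 n) = 519 / (2 × 1.31) = 198 nm.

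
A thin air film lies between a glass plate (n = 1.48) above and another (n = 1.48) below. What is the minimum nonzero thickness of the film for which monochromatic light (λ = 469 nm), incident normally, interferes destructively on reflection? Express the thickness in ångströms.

Ray reflecting at the top interface goes from n = 1.48 toward n = 1.0: no phase shift.
Ray reflecting at the bottom interface goes from n = 1.0 toward n = 1.48: a half-wave phase shift.
The two reflections differ by half a wavelength.
With one net inversion, destructive interference in reflection requires 2 n t = m λ.
Minimum nonzero at m = 1: t = λ / (2 n) = 469 / (2 × 1.0) = 235 nm.

2345 Å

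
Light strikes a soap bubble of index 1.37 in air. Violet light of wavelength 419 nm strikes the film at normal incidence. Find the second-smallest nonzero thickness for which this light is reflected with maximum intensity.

229 nm

Ray reflecting at the top interface goes from n = 1.0 toward n = 1.37: a half-wave phase shift.
Bottom surface (1.37 → 1.0): reflection off a lower-index medium gives no phase shift.
Net: one phase inversion between the two reflected rays.
For strong reflection here: 2 n t = (m + ½) λ.
The second-smallest nonzero thickness corresponds to m = 1: t = (m + ½) λ / (2 n) = 1.50 × 419 / (2 × 1.37) = 229 nm.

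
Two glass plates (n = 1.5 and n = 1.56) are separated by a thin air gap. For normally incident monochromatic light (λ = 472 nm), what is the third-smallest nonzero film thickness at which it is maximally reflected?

Top surface (1.5 → 1.0): reflection off a lower-index medium gives no phase shift.
Bottom surface (1.0 → 1.56): reflection off a higher-index medium gives a half-wave phase shift.
The two reflections differ by half a wavelength.
With one net inversion, constructive interference in reflection requires 2 n t = (m + ½) λ.
The third-smallest nonzero thickness corresponds to m = 2: t = (m + ½) λ / (2 n) = 2.50 × 472 / (2 × 1.0) = 590 nm.

590 nm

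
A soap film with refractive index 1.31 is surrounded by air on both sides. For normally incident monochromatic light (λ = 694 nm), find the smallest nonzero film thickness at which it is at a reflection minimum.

Top surface (1.0 → 1.31): reflection off a higher-index medium gives a half-wave phase shift.
At the lower boundary (n = 1.31 to n = 1.0) the reflected ray undergoes no phase shift.
Exactly one π shift → a net half-wave offset.
So the condition for destructive reflection is 2 n t = m λ.
Minimum nonzero at m = 1: t = λ / (2 n) = 694 / (2 × 1.31) = 265 nm.

265 nm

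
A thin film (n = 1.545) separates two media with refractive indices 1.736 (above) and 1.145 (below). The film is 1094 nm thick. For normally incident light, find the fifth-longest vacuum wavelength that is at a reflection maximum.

676 nm

At the upper boundary (n = 1.736 to n = 1.545) the reflected ray undergoes no phase shift.
Bottom surface (1.545 → 1.145): reflection off a lower-index medium gives no phase shift.
Zero or two π shifts → no net half-wave offset.
So the condition for constructive reflection is 2 n t = m λ.
λ = 2 n t / m. The fifth-longest wavelength is m = 5: λ = 2 × 1.545 × 1094 / 5.00 = 676 nm.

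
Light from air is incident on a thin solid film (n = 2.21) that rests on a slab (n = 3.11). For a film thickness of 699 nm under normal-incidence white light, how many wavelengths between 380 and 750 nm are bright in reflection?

At the upper boundary (n = 1.0 to n = 2.21) the reflected ray undergoes a half-wave phase shift.
At the lower boundary (n = 2.21 to n = 3.11) the reflected ray undergoes a half-wave phase shift.
Zero or two π shifts → no net half-wave offset.
For maximum reflection here: 2 n t = m λ.
λ = 2 n t / m = 3090 / m nm.
m=4: 772 nm (IR); m=5: 618 nm (visible); m=6: 515 nm (visible); m=7: 441 nm (visible); m=8: 386 nm (visible); m=9: 343 nm (UV).

4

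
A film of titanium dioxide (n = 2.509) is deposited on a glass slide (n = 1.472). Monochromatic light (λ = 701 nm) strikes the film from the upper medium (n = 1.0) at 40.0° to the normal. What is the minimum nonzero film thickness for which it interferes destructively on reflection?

145 nm

Top surface (1.0 → 2.509): reflection off a higher-index medium gives a half-wave phase shift.
Bottom surface (2.509 → 1.472): reflection off a lower-index medium gives no phase shift.
Net: one phase inversion between the two reflected rays.
For weak reflection here: 2 n t cos θ_r = m λ.
Snell's law: 1.0 sin 40.0° = 2.509 sin θ_r → sin θ_r = 0.256, cos θ_r = 0.967.
Minimum nonzero at m = 1: t = λ / (2 n cos θ_r) = 701 / (2 × 2.509 × 0.967) = 145 nm.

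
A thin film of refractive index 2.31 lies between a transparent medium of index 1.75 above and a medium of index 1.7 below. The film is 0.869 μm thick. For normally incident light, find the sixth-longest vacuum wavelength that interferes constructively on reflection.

730 nm

Top surface (1.75 → 2.31): reflection off a higher-index medium gives a half-wave phase shift.
Bottom surface (2.31 → 1.7): reflection off a lower-index medium gives no phase shift.
Exactly one π shift → a net half-wave offset.
So the condition for constructive reflection is 2 n t = (m + ½) λ.
λ = 2 n t / (m + ½). The sixth-longest wavelength is m = 5: λ = 2 × 2.31 × 869 / 5.50 = 730 nm.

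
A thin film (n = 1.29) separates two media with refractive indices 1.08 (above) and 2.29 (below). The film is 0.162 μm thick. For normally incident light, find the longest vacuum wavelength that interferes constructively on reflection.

418 nm

At the upper boundary (n = 1.08 to n = 1.29) the reflected ray undergoes a half-wave phase shift.
At the lower boundary (n = 1.29 to n = 2.29) the reflected ray undergoes a half-wave phase shift.
The two reflections carry the same phase change, so no net offset.
For strong reflection here: 2 n t = m λ.
λ = 2 n t / m. The longest wavelength is m = 1: λ = 2 × 1.29 × 162 / 1.00 = 418 nm.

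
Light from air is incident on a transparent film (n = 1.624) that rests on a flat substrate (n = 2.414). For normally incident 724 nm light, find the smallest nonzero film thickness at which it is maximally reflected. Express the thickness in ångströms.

2229 Å

Ray reflecting at the top interface goes from n = 1.0 toward n = 1.624: a half-wave phase shift.
Bottom surface (1.624 → 2.414): reflection off a higher-index medium gives a half-wave phase shift.
Zero or two π shifts → no net half-wave offset.
With no net inversion, constructive interference in reflection requires 2 n t = m λ.
Minimum nonzero at m = 1: t = λ / (2 n) = 724 / (2 × 1.624) = 223 nm.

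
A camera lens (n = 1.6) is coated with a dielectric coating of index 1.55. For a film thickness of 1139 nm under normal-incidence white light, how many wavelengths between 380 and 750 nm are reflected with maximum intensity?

5

Top surface (1.0 → 1.55): reflection off a higher-index medium gives a half-wave phase shift.
Bottom surface (1.55 → 1.6): reflection off a higher-index medium gives a half-wave phase shift.
The two reflections carry the same phase change, so no net offset.
So the condition for constructive reflection is 2 n t = m λ.
λ = 2 n t / m = 3531 / m nm.
m=4: 883 nm (IR); m=5: 706 nm (visible); m=6: 588 nm (visible); m=7: 504 nm (visible); m=8: 441 nm (visible); m=9: 392 nm (visible); m=10: 353 nm (UV).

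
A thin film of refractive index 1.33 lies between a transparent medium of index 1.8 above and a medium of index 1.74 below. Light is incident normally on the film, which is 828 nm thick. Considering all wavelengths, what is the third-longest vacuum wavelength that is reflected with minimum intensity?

734 nm

Ray reflecting at the top interface goes from n = 1.8 toward n = 1.33: no phase shift.
Ray reflecting at the bottom interface goes from n = 1.33 toward n = 1.74: a half-wave phase shift.
Net: one phase inversion between the two reflected rays.
For dark reflection here: 2 n t = m λ.
λ = 2 n t / m. The third-longest wavelength is m = 3: λ = 2 × 1.33 × 828 / 3.00 = 734 nm.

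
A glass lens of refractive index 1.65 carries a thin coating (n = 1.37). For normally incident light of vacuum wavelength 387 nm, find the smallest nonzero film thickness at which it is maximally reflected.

At the upper boundary (n = 1.0 to n = 1.37) the reflected ray undergoes a half-wave phase shift.
At the lower boundary (n = 1.37 to n = 1.65) the reflected ray undergoes a half-wave phase shift.
Zero or two π shifts → no net half-wave offset.
With no net inversion, constructive interference in reflection requires 2 n t = m λ.
Minimum nonzero at m = 1: t = λ / (2 n) = 387 / (2 × 1.37) = 141 nm.

141 nm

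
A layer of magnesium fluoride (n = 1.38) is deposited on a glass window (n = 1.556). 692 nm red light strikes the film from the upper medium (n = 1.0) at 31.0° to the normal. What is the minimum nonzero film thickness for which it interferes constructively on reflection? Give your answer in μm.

0.270 μm

Top surface (1.0 → 1.38): reflection off a higher-index medium gives a half-wave phase shift.
At the lower boundary (n = 1.38 to n = 1.556) the reflected ray undergoes a half-wave phase shift.
Net: no relative phase inversion (both shifts match).
For maximum reflection here: 2 n t cos θ_r = m λ.
Snell's law: 1.0 sin 31.0° = 1.38 sin θ_r → sin θ_r = 0.373, cos θ_r = 0.928.
Minimum nonzero at m = 1: t = λ / (2 n cos θ_r) = 692 / (2 × 1.38 × 0.928) = 270 nm.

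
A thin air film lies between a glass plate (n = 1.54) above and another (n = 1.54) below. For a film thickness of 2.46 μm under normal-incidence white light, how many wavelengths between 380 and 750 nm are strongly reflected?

6

Ray reflecting at the top interface goes from n = 1.54 toward n = 1.0: no phase shift.
Bottom surface (1.0 → 1.54): reflection off a higher-index medium gives a half-wave phase shift.
The two reflections differ by half a wavelength.
With one net inversion, constructive interference in reflection requires 2 n t = (m + ½) λ.
λ = 2 n t / (m + ½) = 4920 / (m + ½) nm.
m=6: 757 nm (IR); m=7: 656 nm (visible); m=8: 579 nm (visible); m=9: 518 nm (visible); m=10: 469 nm (visible); m=11: 428 nm (visible); m=12: 394 nm (visible); m=13: 364 nm (UV).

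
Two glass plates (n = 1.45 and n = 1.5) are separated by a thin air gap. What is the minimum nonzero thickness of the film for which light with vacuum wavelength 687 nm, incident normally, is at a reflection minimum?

344 nm

Ray reflecting at the top interface goes from n = 1.45 toward n = 1.0: no phase shift.
Bottom surface (1.0 → 1.5): reflection off a higher-index medium gives a half-wave phase shift.
The two reflections differ by half a wavelength.
For weak reflection here: 2 n t = m λ.
Minimum nonzero at m = 1: t = λ / (2 n) = 687 / (2 × 1.0) = 344 nm.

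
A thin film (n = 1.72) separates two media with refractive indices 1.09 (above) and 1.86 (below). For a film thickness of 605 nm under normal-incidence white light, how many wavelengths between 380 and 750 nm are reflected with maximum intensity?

Ray reflecting at the top interface goes from n = 1.09 toward n = 1.72: a half-wave phase shift.
Ray reflecting at the bottom interface goes from n = 1.72 toward n = 1.86: a half-wave phase shift.
Zero or two π shifts → no net half-wave offset.
With no net inversion, constructive interference in reflection requires 2 n t = m λ.
λ = 2 n t / m = 2081 / m nm.
m=2: 1041 nm (IR); m=3: 694 nm (visible); m=4: 520 nm (visible); m=5: 416 nm (visible); m=6: 347 nm (UV).

3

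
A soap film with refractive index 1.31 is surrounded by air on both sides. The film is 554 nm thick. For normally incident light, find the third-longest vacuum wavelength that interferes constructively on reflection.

Top surface (1.0 → 1.31): reflection off a higher-index medium gives a half-wave phase shift.
Bottom surface (1.31 → 1.0): reflection off a lower-index medium gives no phase shift.
Net: one phase inversion between the two reflected rays.
With one net inversion, constructive interference in reflection requires 2 n t = (m + ½) λ.
λ = 2 n t / (m + ½). The third-longest wavelength is m = 2: λ = 2 × 1.31 × 554 / 2.50 = 581 nm.

581 nm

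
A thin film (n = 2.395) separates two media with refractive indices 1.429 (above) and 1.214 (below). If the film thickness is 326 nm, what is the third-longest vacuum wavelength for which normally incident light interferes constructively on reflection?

625 nm

At the upper boundary (n = 1.429 to n = 2.395) the reflected ray undergoes a half-wave phase shift.
Ray reflecting at the bottom interface goes from n = 2.395 toward n = 1.214: no phase shift.
Exactly one π shift → a net half-wave offset.
So the condition for constructive reflection is 2 n t = (m + ½) λ.
λ = 2 n t / (m + ½). The third-longest wavelength is m = 2: λ = 2 × 2.395 × 326 / 2.50 = 625 nm.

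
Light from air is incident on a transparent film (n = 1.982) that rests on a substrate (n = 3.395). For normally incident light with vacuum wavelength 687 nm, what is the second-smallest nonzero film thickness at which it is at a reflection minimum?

At the upper boundary (n = 1.0 to n = 1.982) the reflected ray undergoes a half-wave phase shift.
Ray reflecting at the bottom interface goes from n = 1.982 toward n = 3.395: a half-wave phase shift.
Zero or two π shifts → no net half-wave offset.
For weak reflection here: 2 n t = (m + ½) λ.
The second-smallest nonzero thickness corresponds to m = 1: t = (m + ½) λ / (2 n) = 1.50 × 687 / (2 × 1.982) = 260 nm.

260 nm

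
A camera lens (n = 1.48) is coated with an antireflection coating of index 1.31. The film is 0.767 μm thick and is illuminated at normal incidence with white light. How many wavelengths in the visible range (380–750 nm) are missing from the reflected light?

2

Top surface (1.0 → 1.31): reflection off a higher-index medium gives a half-wave phase shift.
At the lower boundary (n = 1.31 to n = 1.48) the reflected ray undergoes a half-wave phase shift.
Net: no relative phase inversion (both shifts match).
With no net inversion, destructive interference in reflection requires 2 n t = (m + ½) λ.
λ = 2 n t / (m + ½) = 2010 / (m + ½) nm.
m=2: 804 nm (IR); m=3: 574 nm (visible); m=4: 447 nm (visible); m=5: 365 nm (UV).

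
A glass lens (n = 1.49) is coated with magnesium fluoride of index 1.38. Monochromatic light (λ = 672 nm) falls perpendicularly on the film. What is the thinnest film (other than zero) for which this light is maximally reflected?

Top surface (1.0 → 1.38): reflection off a higher-index medium gives a half-wave phase shift.
Bottom surface (1.38 → 1.49): reflection off a higher-index medium gives a half-wave phase shift.
Zero or two π shifts → no net half-wave offset.
With no net inversion, constructive interference in reflection requires 2 n t = m λ.
Minimum nonzero at m = 1: t = λ / (2 n) = 672 / (2 × 1.38) = 243 nm.

243 nm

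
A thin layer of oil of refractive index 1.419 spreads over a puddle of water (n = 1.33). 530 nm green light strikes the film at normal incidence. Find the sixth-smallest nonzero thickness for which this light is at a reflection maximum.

1027 nm

At the upper boundary (n = 1.0 to n = 1.419) the reflected ray undergoes a half-wave phase shift.
At the lower boundary (n = 1.419 to n = 1.33) the reflected ray undergoes no phase shift.
Net: one phase inversion between the two reflected rays.
For maximum reflection here: 2 n t = (m + ½) λ.
The sixth-smallest nonzero thickness corresponds to m = 5: t = (m + ½) λ / (2 n) = 5.50 × 530 / (2 × 1.419) = 1027 nm.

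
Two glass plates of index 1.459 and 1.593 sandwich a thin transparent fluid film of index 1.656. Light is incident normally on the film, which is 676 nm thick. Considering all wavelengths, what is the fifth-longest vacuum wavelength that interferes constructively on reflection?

498 nm

Ray reflecting at the top interface goes from n = 1.459 toward n = 1.656: a half-wave phase shift.
Bottom surface (1.656 → 1.593): reflection off a lower-index medium gives no phase shift.
Net: one phase inversion between the two reflected rays.
For maximum reflection here: 2 n t = (m + ½) λ.
λ = 2 n t / (m + ½). The fifth-longest wavelength is m = 4: λ = 2 × 1.656 × 676 / 4.50 = 498 nm.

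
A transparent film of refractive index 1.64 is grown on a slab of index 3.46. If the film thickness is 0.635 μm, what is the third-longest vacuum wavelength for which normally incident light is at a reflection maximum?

694 nm

Ray reflecting at the top interface goes from n = 1.0 toward n = 1.64: a half-wave phase shift.
At the lower boundary (n = 1.64 to n = 3.46) the reflected ray undergoes a half-wave phase shift.
The two reflections carry the same phase change, so no net offset.
So the condition for constructive reflection is 2 n t = m λ.
λ = 2 n t / m. The third-longest wavelength is m = 3: λ = 2 × 1.64 × 635 / 3.00 = 694 nm.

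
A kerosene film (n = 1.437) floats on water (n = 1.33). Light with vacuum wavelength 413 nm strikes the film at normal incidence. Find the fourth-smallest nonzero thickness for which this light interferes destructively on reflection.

Ray reflecting at the top interface goes from n = 1.0 toward n = 1.437: a half-wave phase shift.
At the lower boundary (n = 1.437 to n = 1.33) the reflected ray undergoes no phase shift.
Exactly one π shift → a net half-wave offset.
With one net inversion, destructive interference in reflection requires 2 n t = m λ.
The fourth-smallest nonzero thickness corresponds to m = 4: t = m λ / (2 n) = 4.00 × 413 / (2 × 1.437) = 575 nm.

575 nm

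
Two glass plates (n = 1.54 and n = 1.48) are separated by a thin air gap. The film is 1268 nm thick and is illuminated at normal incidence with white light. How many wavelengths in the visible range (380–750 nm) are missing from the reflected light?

Ray reflecting at the top interface goes from n = 1.54 toward n = 1.0: no phase shift.
Ray reflecting at the bottom interface goes from n = 1.0 toward n = 1.48: a half-wave phase shift.
Exactly one π shift → a net half-wave offset.
With one net inversion, destructive interference in reflection requires 2 n t = m λ.
λ = 2 n t / m = 2536 / m nm.
m=3: 845 nm (IR); m=4: 634 nm (visible); m=5: 507 nm (visible); m=6: 423 nm (visible); m=7: 362 nm (UV).

3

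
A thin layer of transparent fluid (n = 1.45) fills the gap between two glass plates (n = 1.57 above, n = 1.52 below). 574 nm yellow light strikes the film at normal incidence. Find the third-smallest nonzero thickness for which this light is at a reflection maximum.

495 nm

At the upper boundary (n = 1.57 to n = 1.45) the reflected ray undergoes no phase shift.
At the lower boundary (n = 1.45 to n = 1.52) the reflected ray undergoes a half-wave phase shift.
Net: one phase inversion between the two reflected rays.
For maximum reflection here: 2 n t = (m + ½) λ.
The third-smallest nonzero thickness corresponds to m = 2: t = (m + ½) λ / (2 n) = 2.50 × 574 / (2 × 1.45) = 495 nm.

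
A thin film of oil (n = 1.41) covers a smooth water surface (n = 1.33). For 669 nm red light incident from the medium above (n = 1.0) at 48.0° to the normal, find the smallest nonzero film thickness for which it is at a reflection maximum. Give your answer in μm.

0.140 μm

At the upper boundary (n = 1.0 to n = 1.41) the reflected ray undergoes a half-wave phase shift.
Ray reflecting at the bottom interface goes from n = 1.41 toward n = 1.33: no phase shift.
Exactly one π shift → a net half-wave offset.
For maximum reflection here: 2 n t cos θ_r = (m + ½) λ.
Snell's law: 1.0 sin 48.0° = 1.41 sin θ_r → sin θ_r = 0.527, cos θ_r = 0.850.
Minimum at m = 0: t = λ / (4 n cos θ_r) = 669 / (4 × 1.41 × 0.850) = 140 nm.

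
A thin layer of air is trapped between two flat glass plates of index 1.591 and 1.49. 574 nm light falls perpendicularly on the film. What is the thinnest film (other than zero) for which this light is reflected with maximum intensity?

144 nm

Ray reflecting at the top interface goes from n = 1.591 toward n = 1.0: no phase shift.
Ray reflecting at the bottom interface goes from n = 1.0 toward n = 1.49: a half-wave phase shift.
Net: one phase inversion between the two reflected rays.
With one net inversion, constructive interference in reflection requires 2 n t = (m + ½) λ.
Minimum at m = 0: t = λ / (4 n) = 574 / (4 × 1.0) = 144 nm.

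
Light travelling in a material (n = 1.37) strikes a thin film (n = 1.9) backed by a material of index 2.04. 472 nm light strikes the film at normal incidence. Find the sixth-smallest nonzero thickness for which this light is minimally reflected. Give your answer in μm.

At the upper boundary (n = 1.37 to n = 1.9) the reflected ray undergoes a half-wave phase shift.
At the lower boundary (n = 1.9 to n = 2.04) the reflected ray undergoes a half-wave phase shift.
Net: no relative phase inversion (both shifts match).
So the condition for destructive reflection is 2 n t = (m + ½) λ.
The sixth-smallest nonzero thickness corresponds to m = 5: t = (m + ½) λ / (2 n) = 5.50 × 472 / (2 × 1.9) = 683 nm.

0.683 μm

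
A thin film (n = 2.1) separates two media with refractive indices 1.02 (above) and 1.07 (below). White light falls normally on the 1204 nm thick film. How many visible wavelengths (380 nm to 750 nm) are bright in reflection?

Ray reflecting at the top interface goes from n = 1.02 toward n = 2.1: a half-wave phase shift.
Ray reflecting at the bottom interface goes from n = 2.1 toward n = 1.07: no phase shift.
Net: one phase inversion between the two reflected rays.
For bright reflection here: 2 n t = (m + ½) λ.
λ = 2 n t / (m + ½) = 5057 / (m + ½) nm.
m=6: 778 nm (IR); m=7: 674 nm (visible); m=8: 595 nm (visible); m=9: 532 nm (visible); m=10: 482 nm (visible); m=11: 440 nm (visible); m=12: 405 nm (visible); m=13: 375 nm (UV).

6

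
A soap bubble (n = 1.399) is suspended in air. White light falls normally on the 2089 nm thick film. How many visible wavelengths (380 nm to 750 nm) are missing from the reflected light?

Top surface (1.0 → 1.399): reflection off a higher-index medium gives a half-wave phase shift.
Bottom surface (1.399 → 1.0): reflection off a lower-index medium gives no phase shift.
Net: one phase inversion between the two reflected rays.
So the condition for destructive reflection is 2 n t = m λ.
λ = 2 n t / m = 5845 / m nm.
m=7: 835 nm (IR); m=8: 731 nm (visible); m=9: 649 nm (visible); m=10: 585 nm (visible); m=11: 531 nm (visible); m=12: 487 nm (visible); m=13: 450 nm (visible); m=14: 418 nm (visible); m=15: 390 nm (visible); m=16: 365 nm (UV).

8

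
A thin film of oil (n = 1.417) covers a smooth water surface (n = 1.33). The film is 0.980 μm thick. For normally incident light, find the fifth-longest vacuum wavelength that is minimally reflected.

555 nm

At the upper boundary (n = 1.0 to n = 1.417) the reflected ray undergoes a half-wave phase shift.
Ray reflecting at the bottom interface goes from n = 1.417 toward n = 1.33: no phase shift.
Net: one phase inversion between the two reflected rays.
With one net inversion, destructive interference in reflection requires 2 n t = m λ.
λ = 2 n t / m. The fifth-longest wavelength is m = 5: λ = 2 × 1.417 × 980 / 5.00 = 555 nm.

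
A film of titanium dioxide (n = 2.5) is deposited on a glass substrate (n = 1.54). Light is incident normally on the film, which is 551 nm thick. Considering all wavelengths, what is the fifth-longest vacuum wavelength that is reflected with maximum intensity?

612 nm

Top surface (1.0 → 2.5): reflection off a higher-index medium gives a half-wave phase shift.
Ray reflecting at the bottom interface goes from n = 2.5 toward n = 1.54: no phase shift.
The two reflections differ by half a wavelength.
So the condition for constructive reflection is 2 n t = (m + ½) λ.
λ = 2 n t / (m + ½). The fifth-longest wavelength is m = 4: λ = 2 × 2.5 × 551 / 4.50 = 612 nm.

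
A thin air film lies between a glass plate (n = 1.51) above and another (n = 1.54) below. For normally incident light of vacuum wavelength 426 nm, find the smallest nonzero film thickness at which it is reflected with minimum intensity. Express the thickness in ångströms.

2130 Å

Ray reflecting at the top interface goes from n = 1.51 toward n = 1.0: no phase shift.
Bottom surface (1.0 → 1.54): reflection off a higher-index medium gives a half-wave phase shift.
Net: one phase inversion between the two reflected rays.
For weak reflection here: 2 n t = m λ.
Minimum nonzero at m = 1: t = λ / (2 n) = 426 / (2 × 1.0) = 213 nm.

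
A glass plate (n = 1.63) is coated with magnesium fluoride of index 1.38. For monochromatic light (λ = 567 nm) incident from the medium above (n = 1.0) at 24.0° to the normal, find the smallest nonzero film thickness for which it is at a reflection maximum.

At the upper boundary (n = 1.0 to n = 1.38) the reflected ray undergoes a half-wave phase shift.
At the lower boundary (n = 1.38 to n = 1.63) the reflected ray undergoes a half-wave phase shift.
The two reflections carry the same phase change, so no net offset.
For bright reflection here: 2 n t cos θ_r = m λ.
Snell's law: 1.0 sin 24.0° = 1.38 sin θ_r → sin θ_r = 0.295, cos θ_r = 0.956.
Minimum nonzero at m = 1: t = λ / (2 n cos θ_r) = 567 / (2 × 1.38 × 0.956) = 215 nm.

215 nm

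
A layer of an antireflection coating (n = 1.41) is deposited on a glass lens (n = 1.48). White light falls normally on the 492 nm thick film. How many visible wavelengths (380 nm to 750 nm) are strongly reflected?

2

Ray reflecting at the top interface goes from n = 1.0 toward n = 1.41: a half-wave phase shift.
Bottom surface (1.41 → 1.48): reflection off a higher-index medium gives a half-wave phase shift.
The two reflections carry the same phase change, so no net offset.
With no net inversion, constructive interference in reflection requires 2 n t = m λ.
λ = 2 n t / m = 1387 / m nm.
m=1: 1387 nm (IR); m=2: 694 nm (visible); m=3: 462 nm (visible); m=4: 347 nm (UV).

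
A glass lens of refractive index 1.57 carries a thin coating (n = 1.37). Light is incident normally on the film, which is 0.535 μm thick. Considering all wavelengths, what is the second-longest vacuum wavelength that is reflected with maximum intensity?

Ray reflecting at the top interface goes from n = 1.0 toward n = 1.37: a half-wave phase shift.
At the lower boundary (n = 1.37 to n = 1.57) the reflected ray undergoes a half-wave phase shift.
Net: no relative phase inversion (both shifts match).
For bright reflection here: 2 n t = m λ.
λ = 2 n t / m. The second-longest wavelength is m = 2: λ = 2 × 1.37 × 535 / 2.00 = 733 nm.

733 nm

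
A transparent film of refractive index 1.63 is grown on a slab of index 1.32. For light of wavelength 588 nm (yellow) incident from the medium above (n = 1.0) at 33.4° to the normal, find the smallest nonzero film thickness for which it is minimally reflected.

192 nm

Ray reflecting at the top interface goes from n = 1.0 toward n = 1.63: a half-wave phase shift.
At the lower boundary (n = 1.63 to n = 1.32) the reflected ray undergoes no phase shift.
The two reflections differ by half a wavelength.
With one net inversion, destructive interference in reflection requires 2 n t cos θ_r = m λ.
Snell's law: 1.0 sin 33.4° = 1.63 sin θ_r → sin θ_r = 0.338, cos θ_r = 0.941.
Minimum nonzero at m = 1: t = λ / (2 n cos θ_r) = 588 / (2 × 1.63 × 0.941) = 192 nm.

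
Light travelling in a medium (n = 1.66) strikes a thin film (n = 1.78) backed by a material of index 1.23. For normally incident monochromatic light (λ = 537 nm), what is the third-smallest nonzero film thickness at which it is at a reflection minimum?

Top surface (1.66 → 1.78): reflection off a higher-index medium gives a half-wave phase shift.
At the lower boundary (n = 1.78 to n = 1.23) the reflected ray undergoes no phase shift.
Net: one phase inversion between the two reflected rays.
With one net inversion, destructive interference in reflection requires 2 n t = m λ.
The third-smallest nonzero thickness corresponds to m = 3: t = m λ / (2 n) = 3.00 × 537 / (2 × 1.78) = 453 nm.

453 nm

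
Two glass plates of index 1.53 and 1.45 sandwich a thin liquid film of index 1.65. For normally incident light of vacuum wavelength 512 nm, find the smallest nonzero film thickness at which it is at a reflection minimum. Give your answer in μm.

Top surface (1.53 → 1.65): reflection off a higher-index medium gives a half-wave phase shift.
Ray reflecting at the bottom interface goes from n = 1.65 toward n = 1.45: no phase shift.
Exactly one π shift → a net half-wave offset.
For weak reflection here: 2 n t = m λ.
Minimum nonzero at m = 1: t = λ / (2 n) = 512 / (2 × 1.65) = 155 nm.

0.155 μm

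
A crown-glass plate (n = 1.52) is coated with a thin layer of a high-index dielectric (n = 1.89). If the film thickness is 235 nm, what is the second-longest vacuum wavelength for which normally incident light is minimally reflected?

444 nm

Top surface (1.0 → 1.89): reflection off a higher-index medium gives a half-wave phase shift.
At the lower boundary (n = 1.89 to n = 1.52) the reflected ray undergoes no phase shift.
Exactly one π shift → a net half-wave offset.
So the condition for destructive reflection is 2 n t = m λ.
λ = 2 n t / m. The second-longest wavelength is m = 2: λ = 2 × 1.89 × 235 / 2.00 = 444 nm.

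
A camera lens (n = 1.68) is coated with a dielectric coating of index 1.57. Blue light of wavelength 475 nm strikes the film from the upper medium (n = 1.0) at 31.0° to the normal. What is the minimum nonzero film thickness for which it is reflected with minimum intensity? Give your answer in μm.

0.0801 μm

Top surface (1.0 → 1.57): reflection off a higher-index medium gives a half-wave phase shift.
At the lower boundary (n = 1.57 to n = 1.68) the reflected ray undergoes a half-wave phase shift.
Net: no relative phase inversion (both shifts match).
For dark reflection here: 2 n t cos θ_r = (m + ½) λ.
Snell's law: 1.0 sin 31.0° = 1.57 sin θ_r → sin θ_r = 0.328, cos θ_r = 0.945.
Minimum at m = 0: t = λ / (4 n cos θ_r) = 475 / (4 × 1.57 × 0.945) = 80.1 nm.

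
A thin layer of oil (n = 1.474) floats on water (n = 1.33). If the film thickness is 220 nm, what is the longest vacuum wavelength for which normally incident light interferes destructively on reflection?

Top surface (1.0 → 1.474): reflection off a higher-index medium gives a half-wave phase shift.
At the lower boundary (n = 1.474 to n = 1.33) the reflected ray undergoes no phase shift.
The two reflections differ by half a wavelength.
For weak reflection here: 2 n t = m λ.
λ = 2 n t / m. The longest wavelength is m = 1: λ = 2 × 1.474 × 220 / 1.00 = 649 nm.

649 nm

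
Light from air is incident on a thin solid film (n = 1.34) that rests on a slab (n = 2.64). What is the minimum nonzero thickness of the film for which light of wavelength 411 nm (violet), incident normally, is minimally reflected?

At the upper boundary (n = 1.0 to n = 1.34) the reflected ray undergoes a half-wave phase shift.
Ray reflecting at the bottom interface goes from n = 1.34 toward n = 2.64: a half-wave phase shift.
The two reflections carry the same phase change, so no net offset.
For dark reflection here: 2 n t = (m + ½) λ.
Minimum at m = 0: t = λ / (4 n) = 411 / (4 × 1.34) = 76.7 nm.

76.7 nm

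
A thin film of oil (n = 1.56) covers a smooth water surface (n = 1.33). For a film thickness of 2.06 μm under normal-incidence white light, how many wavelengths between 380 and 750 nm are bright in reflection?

8

Ray reflecting at the top interface goes from n = 1.0 toward n = 1.56: a half-wave phase shift.
Ray reflecting at the bottom interface goes from n = 1.56 toward n = 1.33: no phase shift.
Exactly one π shift → a net half-wave offset.
With one net inversion, constructive interference in reflection requires 2 n t = (m + ½) λ.
λ = 2 n t / (m + ½) = 6427 / (m + ½) nm.
m=8: 756 nm (IR); m=9: 677 nm (visible); m=10: 612 nm (visible); m=11: 559 nm (visible); m=12: 514 nm (visible); m=13: 476 nm (visible); m=14: 443 nm (visible); m=15: 415 nm (visible); m=16: 390 nm (visible); m=17: 367 nm (UV).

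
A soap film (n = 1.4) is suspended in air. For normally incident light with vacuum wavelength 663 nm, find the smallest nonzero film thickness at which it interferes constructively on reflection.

At the upper boundary (n = 1.0 to n = 1.4) the reflected ray undergoes a half-wave phase shift.
At the lower boundary (n = 1.4 to n = 1.0) the reflected ray undergoes no phase shift.
Net: one phase inversion between the two reflected rays.
For strong reflection here: 2 n t = (m + ½) λ.
Minimum at m = 0: t = λ / (4 n) = 663 / (4 × 1.4) = 118 nm.

118 nm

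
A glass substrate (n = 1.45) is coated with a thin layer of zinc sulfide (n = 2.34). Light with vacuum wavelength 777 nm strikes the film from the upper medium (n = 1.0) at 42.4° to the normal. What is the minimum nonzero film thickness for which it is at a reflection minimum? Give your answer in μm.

0.173 μm

Ray reflecting at the top interface goes from n = 1.0 toward n = 2.34: a half-wave phase shift.
Bottom surface (2.34 → 1.45): reflection off a lower-index medium gives no phase shift.
Net: one phase inversion between the two reflected rays.
So the condition for destructive reflection is 2 n t cos θ_r = m λ.
Snell's law: 1.0 sin 42.4° = 2.34 sin θ_r → sin θ_r = 0.288, cos θ_r = 0.958.
Minimum nonzero at m = 1: t = λ / (2 n cos θ_r) = 777 / (2 × 2.34 × 0.958) = 173 nm.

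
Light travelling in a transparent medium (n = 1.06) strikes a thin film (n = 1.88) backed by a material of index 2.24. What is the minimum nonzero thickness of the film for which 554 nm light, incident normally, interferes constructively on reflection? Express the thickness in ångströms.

1473 Å

Top surface (1.06 → 1.88): reflection off a higher-index medium gives a half-wave phase shift.
Bottom surface (1.88 → 2.24): reflection off a higher-index medium gives a half-wave phase shift.
Net: no relative phase inversion (both shifts match).
For strong reflection here: 2 n t = m λ.
Minimum nonzero at m = 1: t = λ / (2 n) = 554 / (2 × 1.88) = 147 nm.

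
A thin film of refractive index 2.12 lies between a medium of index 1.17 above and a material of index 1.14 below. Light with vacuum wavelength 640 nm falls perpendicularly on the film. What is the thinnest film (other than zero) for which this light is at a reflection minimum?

Ray reflecting at the top interface goes from n = 1.17 toward n = 2.12: a half-wave phase shift.
Ray reflecting at the bottom interface goes from n = 2.12 toward n = 1.14: no phase shift.
Exactly one π shift → a net half-wave offset.
With one net inversion, destructive interference in reflection requires 2 n t = m λ.
Minimum nonzero at m = 1: t = λ / (2 n) = 640 / (2 × 2.12) = 151 nm.

151 nm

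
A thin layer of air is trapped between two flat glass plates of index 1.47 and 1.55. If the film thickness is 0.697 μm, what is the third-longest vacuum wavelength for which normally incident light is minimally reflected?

Top surface (1.47 → 1.0): reflection off a lower-index medium gives no phase shift.
Ray reflecting at the bottom interface goes from n = 1.0 toward n = 1.55: a half-wave phase shift.
Exactly one π shift → a net half-wave offset.
So the condition for destructive reflection is 2 n t = m λ.
λ = 2 n t / m. The third-longest wavelength is m = 3: λ = 2 × 1.0 × 697 / 3.00 = 465 nm.

465 nm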